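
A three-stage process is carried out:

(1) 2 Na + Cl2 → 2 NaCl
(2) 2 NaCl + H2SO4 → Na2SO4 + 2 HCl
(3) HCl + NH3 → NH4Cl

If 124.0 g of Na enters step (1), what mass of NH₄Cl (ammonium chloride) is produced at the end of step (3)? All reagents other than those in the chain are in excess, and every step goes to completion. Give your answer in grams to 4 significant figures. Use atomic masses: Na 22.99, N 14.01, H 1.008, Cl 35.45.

288.5 g

M(Na) = 22.99 g/mol.
M(NH4Cl) = 14.01 + 4(1.008) + 35.45 = 53.492 g/mol.
n(Na) = 124.0 / 22.99 = 5.3936 mol.
Reaction (1): Na→NaCl ratio 2:2 ⇒ n(NaCl) = 5.3936 mol.
Reaction (2): NaCl→HCl ratio 2:2 ⇒ n(HCl) = 5.3936 mol.
Reaction (3): HCl→NH4Cl ratio 1:1 ⇒ n(NH4Cl) = 5.3936 mol.
Mass of NH4Cl = 5.3936 × 53.492 = 288.52 g.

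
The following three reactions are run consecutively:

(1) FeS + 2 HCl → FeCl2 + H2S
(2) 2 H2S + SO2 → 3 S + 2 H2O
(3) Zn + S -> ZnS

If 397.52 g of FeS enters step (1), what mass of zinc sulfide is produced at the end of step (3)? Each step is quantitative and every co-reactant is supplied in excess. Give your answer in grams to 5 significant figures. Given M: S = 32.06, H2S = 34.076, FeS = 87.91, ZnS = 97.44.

660.92 g

n(FeS) = 397.52 / 87.91 = 4.52190 mol.
Reaction (1): FeS→H2S ratio 1:1 ⇒ n(H2S) = 4.52190 mol.
Reaction (2): H2S→S ratio 2:3 ⇒ n(S) = 6.78285 mol.
Reaction (3): S→ZnS ratio 1:1 ⇒ n(ZnS) = 6.78285 mol.
Mass of ZnS = 6.78285 × 97.44 = 660.921 g.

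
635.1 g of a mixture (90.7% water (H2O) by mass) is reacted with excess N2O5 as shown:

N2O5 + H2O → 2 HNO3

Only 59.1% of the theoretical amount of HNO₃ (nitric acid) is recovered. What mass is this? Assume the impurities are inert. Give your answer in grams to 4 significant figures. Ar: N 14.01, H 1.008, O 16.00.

Pure H2O available = 635.1 g × 0.907 = 576.04 g.
M(H2O) = 2(1.008) + 16.00 = 18.016 g/mol.
M(HNO3) = 1.008 + 14.01 + 3(16.00) = 63.018 g/mol.
n(H2O) = 576.04 g / 18.016 g/mol = 31.974 mol.
From the equation the H2O:HNO3 mole ratio is 1:2, so n(HNO3) = 31.974 × 2/1 = 63.947 mol.
Mass of HNO3 = 63.947 mol × 63.018 g/mol = 4029.8 g.
Actual mass collected = 4029.8 g × 0.591 = 2381.6 g.

2382 g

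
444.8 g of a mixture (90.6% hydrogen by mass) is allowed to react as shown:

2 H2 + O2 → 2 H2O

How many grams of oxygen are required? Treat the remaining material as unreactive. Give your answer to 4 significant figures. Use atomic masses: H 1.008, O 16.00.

Mass of pure H2 = 444.8 g × 0.906 = 402.99 g.
M(H2) = 2(1.008) = 2.016 g/mol.
M(O2) = 2(16.00) = 32.00 g/mol.
n(H2) = 402.99 g / 2.016 g/mol = 199.90 mol.
From the equation the H2:O2 mole ratio is 2:1, so n(O2) = 199.90 × 1/2 = 99.948 mol.
Mass of O2 = 99.948 mol × 32.00 g/mol = 3198.3 g.

3198 g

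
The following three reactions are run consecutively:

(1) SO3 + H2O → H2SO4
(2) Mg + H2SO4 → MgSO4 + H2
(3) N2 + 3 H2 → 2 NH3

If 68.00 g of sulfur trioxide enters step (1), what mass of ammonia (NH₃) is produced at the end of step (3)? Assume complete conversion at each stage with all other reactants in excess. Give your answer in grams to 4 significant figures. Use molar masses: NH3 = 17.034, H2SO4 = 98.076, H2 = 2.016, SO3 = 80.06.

n(SO3) = 68.00 / 80.06 = 0.84936 mol.
Reaction (1): SO3→H2SO4 ratio 1:1 ⇒ n(H2SO4) = 0.84936 mol.
Reaction (2): H2SO4→H2 ratio 1:1 ⇒ n(H2) = 0.84936 mol.
Reaction (3): H2→NH3 ratio 3:2 ⇒ n(NH3) = 0.56624 mol.
Mass of NH3 = 0.56624 × 17.034 = 9.6454 g.

9.645 g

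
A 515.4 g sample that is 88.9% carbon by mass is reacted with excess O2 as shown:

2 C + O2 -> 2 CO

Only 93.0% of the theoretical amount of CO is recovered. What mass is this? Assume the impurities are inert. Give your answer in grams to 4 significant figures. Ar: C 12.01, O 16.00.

993.8 g

Pure C available = 515.4 g × 0.889 = 458.19 g.
M(C) = 12.01 g/mol.
M(CO) = 12.01 + 16.00 = 28.01 g/mol.
n(C) = 458.19 g / 12.01 g/mol = 38.151 mol.
From the equation the C:CO mole ratio is 2:2, so n(CO) = 38.151 × 2/2 = 38.151 mol.
Mass of CO = 38.151 mol × 28.01 g/mol = 1068.6 g.
Actual mass collected = 1068.6 g × 0.930 = 993.80 g.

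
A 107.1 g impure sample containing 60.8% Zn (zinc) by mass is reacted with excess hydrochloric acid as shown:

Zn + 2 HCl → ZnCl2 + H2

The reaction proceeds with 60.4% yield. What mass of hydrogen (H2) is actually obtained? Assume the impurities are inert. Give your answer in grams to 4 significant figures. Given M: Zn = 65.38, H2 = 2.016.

1.213 g

Pure Zn available = 107.1 g × 0.608 = 65.117 g.
n(Zn) = 65.117 g / 65.38 g/mol = 0.99597 mol.
From the equation the Zn:H2 mole ratio is 1:1, so n(H2) = 0.99597 × 1/1 = 0.99597 mol.
Mass of H2 = 0.99597 mol × 2.016 g/mol = 2.0079 g.
Actual mass collected = 2.0079 g × 0.604 = 1.2128 g.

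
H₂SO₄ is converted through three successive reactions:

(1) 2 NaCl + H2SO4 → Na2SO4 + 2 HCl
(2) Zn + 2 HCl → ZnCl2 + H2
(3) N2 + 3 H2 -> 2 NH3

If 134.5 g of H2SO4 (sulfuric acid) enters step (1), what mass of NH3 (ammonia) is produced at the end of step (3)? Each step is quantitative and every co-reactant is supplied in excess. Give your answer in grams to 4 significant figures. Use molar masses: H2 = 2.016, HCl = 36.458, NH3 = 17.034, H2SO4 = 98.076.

15.57 g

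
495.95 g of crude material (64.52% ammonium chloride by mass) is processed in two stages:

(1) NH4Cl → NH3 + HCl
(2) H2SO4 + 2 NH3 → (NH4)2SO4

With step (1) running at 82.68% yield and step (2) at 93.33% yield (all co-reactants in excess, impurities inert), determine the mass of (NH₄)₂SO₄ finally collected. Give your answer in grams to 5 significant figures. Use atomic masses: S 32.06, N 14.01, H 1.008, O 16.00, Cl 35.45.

Pure NH4Cl = 495.95 × 0.6452 = 319.987 g.
M(NH4Cl) = 14.01 + 4(1.008) + 35.45 = 53.492 g/mol.
M((NH4)2SO4) = 2(14.01) + 8(1.008) + 32.06 + 4(16.00) = 132.144 g/mol.
n(NH4Cl) = 319.987 / 53.492 = 5.98196 mol.
Step 1 (NH4Cl:NH3 = 1:1): theoretical n(NH3) = 5.98196 mol; at 82.68% yield, n(NH3) = 4.94588 mol.
Step 2 (NH3:(NH4)2SO4 = 2:1): theoretical n((NH4)2SO4) = 2.47294 mol, so theoretical mass = 2.47294 × 132.144 = 326.784 g.
At 93.33% yield, actual mass of (NH4)2SO4 = 326.784 × 0.9333 = 304.988 g.

304.99 g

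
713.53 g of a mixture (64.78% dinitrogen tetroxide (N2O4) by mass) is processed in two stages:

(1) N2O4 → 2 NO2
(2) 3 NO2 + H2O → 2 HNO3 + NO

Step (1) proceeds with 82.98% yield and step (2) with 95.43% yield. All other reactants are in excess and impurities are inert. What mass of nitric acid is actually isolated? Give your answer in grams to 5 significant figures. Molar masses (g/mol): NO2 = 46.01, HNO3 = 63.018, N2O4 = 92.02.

Pure N2O4 = 713.53 × 0.6478 = 462.225 g.
n(N2O4) = 462.225 / 92.02 = 5.02309 mol.
Step 1 (N2O4:NO2 = 1:2): theoretical n(NO2) = 10.0462 mol; at 82.98% yield, n(NO2) = 8.33632 mol.
Step 2 (NO2:HNO3 = 3:2): theoretical n(HNO3) = 5.55755 mol, so theoretical mass = 5.55755 × 63.018 = 350.225 g.
At 95.43% yield, actual mass of HNO3 = 350.225 × 0.9543 = 334.220 g.

334.22 g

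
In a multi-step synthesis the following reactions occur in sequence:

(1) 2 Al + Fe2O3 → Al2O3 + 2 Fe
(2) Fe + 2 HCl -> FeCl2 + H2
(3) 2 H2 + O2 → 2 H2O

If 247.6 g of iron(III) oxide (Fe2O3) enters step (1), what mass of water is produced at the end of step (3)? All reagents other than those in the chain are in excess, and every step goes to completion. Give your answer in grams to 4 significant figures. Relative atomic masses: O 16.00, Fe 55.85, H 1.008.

M(Fe2O3) = 2(55.85) + 3(16.00) = 159.70 g/mol.
M(H2O) = 2(1.008) + 16.00 = 18.016 g/mol.
n(Fe2O3) = 247.6 / 159.70 = 1.5504 mol.
Reaction (1): Fe2O3→Fe ratio 1:2 ⇒ n(Fe) = 3.1008 mol.
Reaction (2): Fe→H2 ratio 1:1 ⇒ n(H2) = 3.1008 mol.
Reaction (3): H2→H2O ratio 2:2 ⇒ n(H2O) = 3.1008 mol.
Mass of H2O = 3.1008 × 18.016 = 55.864 g.

55.86 g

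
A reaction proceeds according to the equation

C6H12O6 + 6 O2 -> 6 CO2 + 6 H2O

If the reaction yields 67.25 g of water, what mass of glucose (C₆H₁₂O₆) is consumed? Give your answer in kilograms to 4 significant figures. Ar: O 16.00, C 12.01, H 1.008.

M(H2O) = 2(1.008) + 16.00 = 18.016 g/mol.
M(C6H12O6) = 6(12.01) + 12(1.008) + 6(16.00) = 180.156 g/mol.
n(H2O) = 67.250 g / 18.016 g/mol = 3.7328 mol.
From the equation the H2O:C6H12O6 mole ratio is 6:1, so n(C6H12O6) = 3.7328 × 1/6 = 0.62213 mol.
Mass of C6H12O6 = 0.62213 mol × 180.156 g/mol = 112.08 g.
Converting to kg: 112.08 g = 0.1121 kg.

0.1121 kg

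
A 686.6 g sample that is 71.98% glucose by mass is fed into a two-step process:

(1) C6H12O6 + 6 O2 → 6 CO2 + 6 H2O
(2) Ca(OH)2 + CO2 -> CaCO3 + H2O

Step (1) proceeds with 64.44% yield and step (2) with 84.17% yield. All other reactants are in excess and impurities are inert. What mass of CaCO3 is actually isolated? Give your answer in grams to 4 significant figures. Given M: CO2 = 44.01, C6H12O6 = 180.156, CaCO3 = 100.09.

893.6 g

Pure C6H12O6 = 686.6 × 0.7198 = 494.21 g.
n(C6H12O6) = 494.21 / 180.156 = 2.7433 mol.
Step 1 (C6H12O6:CO2 = 1:6): theoretical n(CO2) = 16.460 mol; at 64.44% yield, n(CO2) = 10.607 mol.
Step 2 (CO2:CaCO3 = 1:1): theoretical n(CaCO3) = 10.607 mol, so theoretical mass = 10.607 × 100.09 = 1061.6 g.
At 84.17% yield, actual mass of CaCO3 = 1061.6 × 0.8417 = 893.56 g.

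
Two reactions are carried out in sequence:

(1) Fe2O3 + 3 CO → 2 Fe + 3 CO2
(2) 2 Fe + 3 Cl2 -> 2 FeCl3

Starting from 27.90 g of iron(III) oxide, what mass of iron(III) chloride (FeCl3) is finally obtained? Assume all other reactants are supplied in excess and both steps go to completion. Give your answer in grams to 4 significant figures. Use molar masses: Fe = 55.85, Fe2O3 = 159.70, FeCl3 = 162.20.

56.67 g

n(Fe2O3) = 27.900 / 159.70 = 0.17470 mol.
Step 1 gives a 1:2 ratio of Fe2O3 to Fe, so n(Fe) = 0.34941 mol.
In step 2 the Fe:FeCl3 ratio is 2:2, so n(FeCl3) = 0.34941 mol.
Mass of FeCl3 = 0.34941 × 162.20 = 56.674 g.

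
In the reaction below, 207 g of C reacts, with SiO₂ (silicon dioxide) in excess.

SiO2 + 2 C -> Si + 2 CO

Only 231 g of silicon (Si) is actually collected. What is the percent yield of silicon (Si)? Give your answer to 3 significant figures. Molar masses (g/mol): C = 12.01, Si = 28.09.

n(C) = 207.0 g / 12.01 g/mol = 17.24 mol.
From the equation the C:Si mole ratio is 2:1, so n(Si) = 17.24 × 1/2 = 8.618 mol.
Mass of Si = 8.618 mol × 28.09 g/mol = 242.1 g.
This is the theoretical yield. Percent yield = 231 g / 242.1 g × 100% = 95.43%.

95.4 %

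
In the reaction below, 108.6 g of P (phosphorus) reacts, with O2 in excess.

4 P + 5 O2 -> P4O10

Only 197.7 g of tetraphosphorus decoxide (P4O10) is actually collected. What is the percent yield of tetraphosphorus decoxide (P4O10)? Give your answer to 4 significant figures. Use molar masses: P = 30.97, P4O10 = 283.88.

79.44 %

n(P) = 108.60 g / 30.97 g/mol = 3.5066 mol.
From the equation the P:P4O10 mole ratio is 4:1, so n(P4O10) = 3.5066 × 1/4 = 0.87665 mol.
Mass of P4O10 = 0.87665 mol × 283.88 g/mol = 248.86 g.
This is the theoretical yield. Percent yield = 197.7 g / 248.86 g × 100% = 79.441%.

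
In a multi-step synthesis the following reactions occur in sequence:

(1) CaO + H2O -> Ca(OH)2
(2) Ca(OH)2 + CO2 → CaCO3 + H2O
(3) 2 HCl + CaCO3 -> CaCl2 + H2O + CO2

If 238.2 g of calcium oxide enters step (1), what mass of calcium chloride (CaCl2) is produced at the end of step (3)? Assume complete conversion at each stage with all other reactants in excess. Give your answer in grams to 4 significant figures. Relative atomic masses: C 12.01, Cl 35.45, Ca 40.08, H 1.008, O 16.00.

471.4 g

M(CaO) = 40.08 + 16.00 = 56.08 g/mol.
M(CaCl2) = 40.08 + 2(35.45) = 110.98 g/mol.
n(CaO) = 238.2 / 56.08 = 4.2475 mol.
Reaction (1): CaO→Ca(OH)2 ratio 1:1 ⇒ n(Ca(OH)2) = 4.2475 mol.
Reaction (2): Ca(OH)2→CaCO3 ratio 1:1 ⇒ n(CaCO3) = 4.2475 mol.
Reaction (3): CaCO3→CaCl2 ratio 1:1 ⇒ n(CaCl2) = 4.2475 mol.
Mass of CaCl2 = 4.2475 × 110.98 = 471.39 g.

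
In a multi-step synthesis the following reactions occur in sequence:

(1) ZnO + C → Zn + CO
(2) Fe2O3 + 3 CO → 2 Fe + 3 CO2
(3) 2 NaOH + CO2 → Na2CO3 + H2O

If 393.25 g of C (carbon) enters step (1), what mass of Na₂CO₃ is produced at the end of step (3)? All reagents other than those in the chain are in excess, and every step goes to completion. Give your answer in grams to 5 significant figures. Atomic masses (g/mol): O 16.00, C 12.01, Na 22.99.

3470.5 g

M(C) = 12.01 g/mol.
M(Na2CO3) = 2(22.99) + 12.01 + 3(16.00) = 105.99 g/mol.
n(C) = 393.25 / 12.01 = 32.7435 mol.
Reaction (1): C→CO ratio 1:1 ⇒ n(CO) = 32.7435 mol.
Reaction (2): CO→CO2 ratio 3:3 ⇒ n(CO2) = 32.7435 mol.
Reaction (3): CO2→Na2CO3 ratio 1:1 ⇒ n(Na2CO3) = 32.7435 mol.
Mass of Na2CO3 = 32.7435 × 105.99 = 3470.49 g.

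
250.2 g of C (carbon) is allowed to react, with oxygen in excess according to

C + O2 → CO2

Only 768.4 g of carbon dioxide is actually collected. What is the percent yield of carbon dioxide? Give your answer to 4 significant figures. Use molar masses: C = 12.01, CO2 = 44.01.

83.81 %

n(C) = 250.20 g / 12.01 g/mol = 20.833 mol.
From the equation the C:CO2 mole ratio is 1:1, so n(CO2) = 20.833 × 1/1 = 20.833 mol.
Mass of CO2 = 20.833 mol × 44.01 g/mol = 916.84 g.
This is the theoretical yield. Percent yield = 768.4 g / 916.84 g × 100% = 83.809%.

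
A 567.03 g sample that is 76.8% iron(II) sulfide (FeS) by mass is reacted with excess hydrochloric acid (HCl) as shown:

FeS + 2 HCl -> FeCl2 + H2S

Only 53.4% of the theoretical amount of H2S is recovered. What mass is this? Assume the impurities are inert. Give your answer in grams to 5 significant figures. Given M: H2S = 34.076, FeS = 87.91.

Pure FeS available = 567.03 g × 0.768 = 435.479 g.
n(FeS) = 435.479 g / 87.91 g/mol = 4.95369 mol.
From the equation the FeS:H2S mole ratio is 1:1, so n(H2S) = 4.95369 × 1/1 = 4.95369 mol.
Mass of H2S = 4.95369 mol × 34.076 g/mol = 168.802 g.
Actual mass collected = 168.802 g × 0.534 = 90.1403 g.

90.140 g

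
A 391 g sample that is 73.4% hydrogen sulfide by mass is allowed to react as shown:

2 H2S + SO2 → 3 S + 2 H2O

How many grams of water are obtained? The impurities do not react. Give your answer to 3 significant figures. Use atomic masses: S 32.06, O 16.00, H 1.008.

152 g

Mass of pure H2S = 391 g × 0.734 = 287.0 g.
M(H2S) = 2(1.008) + 32.06 = 34.076 g/mol.
M(H2O) = 2(1.008) + 16.00 = 18.016 g/mol.
n(H2S) = 287.0 g / 34.076 g/mol = 8.422 mol.
From the equation the H2S:H2O mole ratio is 2:2, so n(H2O) = 8.422 × 2/2 = 8.422 mol.
Mass of H2O = 8.422 mol × 18.016 g/mol = 151.7 g.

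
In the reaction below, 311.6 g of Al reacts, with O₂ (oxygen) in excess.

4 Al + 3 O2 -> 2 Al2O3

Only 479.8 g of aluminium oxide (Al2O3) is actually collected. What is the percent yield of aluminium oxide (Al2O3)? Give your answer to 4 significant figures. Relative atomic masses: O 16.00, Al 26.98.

M(Al) = 26.98 g/mol.
M(Al2O3) = 2(26.98) + 3(16.00) = 101.96 g/mol.
n(Al) = 311.60 g / 26.98 g/mol = 11.549 mol.
From the equation the Al:Al2O3 mole ratio is 4:2, so n(Al2O3) = 11.549 × 2/4 = 5.7746 mol.
Mass of Al2O3 = 5.7746 mol × 101.96 g/mol = 588.78 g.
This is the theoretical yield. Percent yield = 479.8 g / 588.78 g × 100% = 81.490%.

81.49 %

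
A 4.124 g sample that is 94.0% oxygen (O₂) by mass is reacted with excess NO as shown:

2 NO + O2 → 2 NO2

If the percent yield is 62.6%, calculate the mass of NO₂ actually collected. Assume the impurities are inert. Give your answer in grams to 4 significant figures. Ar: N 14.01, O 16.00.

6.978 g

Pure O2 available = 4.124 g × 0.940 = 3.8766 g.
M(O2) = 2(16.00) = 32.00 g/mol.
M(NO2) = 14.01 + 2(16.00) = 46.01 g/mol.
n(O2) = 3.8766 g / 32.00 g/mol = 0.12114 mol.
From the equation the O2:NO2 mole ratio is 1:2, so n(NO2) = 0.12114 × 2/1 = 0.24228 mol.
Mass of NO2 = 0.24228 mol × 46.01 g/mol = 11.148 g.
Actual mass collected = 11.148 g × 0.626 = 6.9784 g.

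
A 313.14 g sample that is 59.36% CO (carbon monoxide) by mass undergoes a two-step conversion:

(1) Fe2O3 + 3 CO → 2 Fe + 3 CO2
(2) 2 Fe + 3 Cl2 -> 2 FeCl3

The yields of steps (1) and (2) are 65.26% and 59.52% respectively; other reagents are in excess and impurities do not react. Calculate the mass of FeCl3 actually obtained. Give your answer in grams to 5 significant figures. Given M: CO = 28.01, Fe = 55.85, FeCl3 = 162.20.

Pure CO = 313.14 × 0.5936 = 185.880 g.
n(CO) = 185.880 / 28.01 = 6.63620 mol.
Step 1 (CO:Fe = 3:2): theoretical n(Fe) = 4.42413 mol; at 65.26% yield, n(Fe) = 2.88719 mol.
Step 2 (Fe:FeCl3 = 2:2): theoretical n(FeCl3) = 2.88719 mol, so theoretical mass = 2.88719 × 162.20 = 468.302 g.
At 59.52% yield, actual mass of FeCl3 = 468.302 × 0.5952 = 278.733 g.

278.73 g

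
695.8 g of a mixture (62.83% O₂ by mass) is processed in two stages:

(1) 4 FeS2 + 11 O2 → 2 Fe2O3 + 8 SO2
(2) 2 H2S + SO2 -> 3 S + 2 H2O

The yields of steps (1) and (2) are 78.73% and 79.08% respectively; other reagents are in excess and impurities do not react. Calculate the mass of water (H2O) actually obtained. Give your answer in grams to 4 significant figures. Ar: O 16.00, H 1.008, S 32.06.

Pure O2 = 695.8 × 0.6283 = 437.17 g.
M(O2) = 2(16.00) = 32.00 g/mol.
M(H2O) = 2(1.008) + 16.00 = 18.016 g/mol.
n(O2) = 437.17 / 32.00 = 13.662 mol.
Step 1 (O2:SO2 = 11:8): theoretical n(SO2) = 9.9357 mol; at 78.73% yield, n(SO2) = 7.8224 mol.
Step 2 (SO2:H2O = 1:2): theoretical n(H2O) = 15.645 mol, so theoretical mass = 15.645 × 18.016 = 281.86 g.
At 79.08% yield, actual mass of H2O = 281.86 × 0.7908 = 222.89 g.

222.9 g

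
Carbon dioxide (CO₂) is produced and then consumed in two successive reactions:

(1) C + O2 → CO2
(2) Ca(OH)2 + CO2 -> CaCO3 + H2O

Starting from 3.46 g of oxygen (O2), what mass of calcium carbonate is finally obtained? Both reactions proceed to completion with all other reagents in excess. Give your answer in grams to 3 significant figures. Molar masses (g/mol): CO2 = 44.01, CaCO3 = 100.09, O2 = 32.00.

n(O2) = 3.460 / 32.00 = 0.1081 mol.
Step 1 gives a 1:1 ratio of O2 to CO2, so n(CO2) = 0.1081 mol.
In step 2 the CO2:CaCO3 ratio is 1:1, so n(CaCO3) = 0.1081 mol.
Mass of CaCO3 = 0.1081 × 100.09 = 10.82 g.

10.8 g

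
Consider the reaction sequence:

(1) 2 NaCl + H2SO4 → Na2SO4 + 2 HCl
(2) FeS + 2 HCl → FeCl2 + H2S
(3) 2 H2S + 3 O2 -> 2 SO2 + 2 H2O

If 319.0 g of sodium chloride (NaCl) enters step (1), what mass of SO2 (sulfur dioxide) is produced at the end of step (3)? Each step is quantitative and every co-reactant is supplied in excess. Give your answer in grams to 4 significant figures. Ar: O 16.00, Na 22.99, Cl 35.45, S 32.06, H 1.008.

174.8 g

M(NaCl) = 22.99 + 35.45 = 58.44 g/mol.
M(SO2) = 32.06 + 2(16.00) = 64.06 g/mol.
n(NaCl) = 319.0 / 58.44 = 5.4586 mol.
Reaction (1): NaCl→HCl ratio 2:2 ⇒ n(HCl) = 5.4586 mol.
Reaction (2): HCl→H2S ratio 2:1 ⇒ n(H2S) = 2.7293 mol.
Reaction (3): H2S→SO2 ratio 2:2 ⇒ n(SO2) = 2.7293 mol.
Mass of SO2 = 2.7293 × 64.06 = 174.84 g.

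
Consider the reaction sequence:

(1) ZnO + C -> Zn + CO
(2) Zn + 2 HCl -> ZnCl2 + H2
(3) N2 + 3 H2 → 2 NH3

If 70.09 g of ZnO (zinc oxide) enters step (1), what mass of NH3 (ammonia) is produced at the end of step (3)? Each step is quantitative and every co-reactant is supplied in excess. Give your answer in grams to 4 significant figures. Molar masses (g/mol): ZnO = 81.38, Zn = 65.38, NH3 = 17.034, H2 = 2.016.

9.781 g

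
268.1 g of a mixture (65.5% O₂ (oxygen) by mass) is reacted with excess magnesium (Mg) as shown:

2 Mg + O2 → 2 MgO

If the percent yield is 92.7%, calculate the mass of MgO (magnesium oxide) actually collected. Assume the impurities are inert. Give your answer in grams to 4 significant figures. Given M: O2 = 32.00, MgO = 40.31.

Pure O2 available = 268.1 g × 0.655 = 175.61 g.
n(O2) = 175.61 g / 32.00 g/mol = 5.4877 mol.
From the equation the O2:MgO mole ratio is 1:2, so n(MgO) = 5.4877 × 2/1 = 10.975 mol.
Mass of MgO = 10.975 mol × 40.31 g/mol = 442.42 g.
Actual mass collected = 442.42 g × 0.927 = 410.12 g.

410.1 g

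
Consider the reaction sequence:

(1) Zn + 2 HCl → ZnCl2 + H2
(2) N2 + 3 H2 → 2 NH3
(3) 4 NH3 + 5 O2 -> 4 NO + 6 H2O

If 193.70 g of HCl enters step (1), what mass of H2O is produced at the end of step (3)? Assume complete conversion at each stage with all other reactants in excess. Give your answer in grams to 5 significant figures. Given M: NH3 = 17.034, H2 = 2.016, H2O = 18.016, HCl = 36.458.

47.859 g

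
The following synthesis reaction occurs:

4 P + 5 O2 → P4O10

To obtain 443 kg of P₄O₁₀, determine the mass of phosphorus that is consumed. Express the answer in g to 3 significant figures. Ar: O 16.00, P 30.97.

193000 g

M(P4O10) = 4(30.97) + 10(16.00) = 283.88 g/mol.
M(P) = 30.97 g/mol.
Convert: 443 kg = 443000 g.
n(P4O10) = 443000 g / 283.88 g/mol = 1561 mol.
From the equation the P4O10:P mole ratio is 1:4, so n(P) = 1561 × 4/1 = 6242 mol.
Mass of P = 6242 mol × 30.97 g/mol = 193300 g.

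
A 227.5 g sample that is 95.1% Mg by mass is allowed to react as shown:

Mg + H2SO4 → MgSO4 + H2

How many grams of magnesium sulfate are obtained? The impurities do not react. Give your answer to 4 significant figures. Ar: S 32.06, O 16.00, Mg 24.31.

1071 g

Mass of pure Mg = 227.5 g × 0.951 = 216.35 g.
M(Mg) = 24.31 g/mol.
M(MgSO4) = 24.31 + 32.06 + 4(16.00) = 120.37 g/mol.
n(Mg) = 216.35 g / 24.31 g/mol = 8.8997 mol.
From the equation the Mg:MgSO4 mole ratio is 1:1, so n(MgSO4) = 8.8997 × 1/1 = 8.8997 mol.
Mass of MgSO4 = 8.8997 mol × 120.37 g/mol = 1071.3 g.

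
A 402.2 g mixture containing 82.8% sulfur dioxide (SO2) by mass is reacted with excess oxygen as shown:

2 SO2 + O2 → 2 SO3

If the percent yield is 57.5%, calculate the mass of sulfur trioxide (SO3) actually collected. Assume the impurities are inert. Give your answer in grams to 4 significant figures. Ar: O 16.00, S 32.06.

239.3 g

Pure SO2 available = 402.2 g × 0.828 = 333.02 g.
M(SO2) = 32.06 + 2(16.00) = 64.06 g/mol.
M(SO3) = 32.06 + 3(16.00) = 80.06 g/mol.
n(SO2) = 333.02 g / 64.06 g/mol = 5.1986 mol.
From the equation the SO2:SO3 mole ratio is 2:2, so n(SO3) = 5.1986 × 2/2 = 5.1986 mol.
Mass of SO3 = 5.1986 mol × 80.06 g/mol = 416.20 g.
Actual mass collected = 416.20 g × 0.575 = 239.31 g.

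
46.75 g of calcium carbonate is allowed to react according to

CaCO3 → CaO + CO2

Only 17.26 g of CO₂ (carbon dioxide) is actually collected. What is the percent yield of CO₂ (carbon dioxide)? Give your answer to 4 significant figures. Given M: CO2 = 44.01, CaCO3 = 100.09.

83.97 %

n(CaCO3) = 46.750 g / 100.09 g/mol = 0.46708 mol.
From the equation the CaCO3:CO2 mole ratio is 1:1, so n(CO2) = 0.46708 × 1/1 = 0.46708 mol.
Mass of CO2 = 0.46708 mol × 44.01 g/mol = 20.556 g.
This is the theoretical yield. Percent yield = 17.26 g / 20.556 g × 100% = 83.965%.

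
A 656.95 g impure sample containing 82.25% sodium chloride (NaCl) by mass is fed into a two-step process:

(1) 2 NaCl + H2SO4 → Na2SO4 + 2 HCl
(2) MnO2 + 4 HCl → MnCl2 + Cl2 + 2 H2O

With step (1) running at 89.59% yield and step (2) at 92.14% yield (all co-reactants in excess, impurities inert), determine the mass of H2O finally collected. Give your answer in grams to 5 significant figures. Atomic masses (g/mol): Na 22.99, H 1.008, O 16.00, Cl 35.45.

68.753 g

Pure NaCl = 656.95 × 0.8225 = 540.341 g.
M(NaCl) = 22.99 + 35.45 = 58.44 g/mol.
M(H2O) = 2(1.008) + 16.00 = 18.016 g/mol.
n(NaCl) = 540.341 / 58.44 = 9.24609 mol.
Step 1 (NaCl:HCl = 2:2): theoretical n(HCl) = 9.24609 mol; at 89.59% yield, n(HCl) = 8.28357 mol.
Step 2 (HCl:H2O = 4:2): theoretical n(H2O) = 4.14179 mol, so theoretical mass = 4.14179 × 18.016 = 74.6184 g.
At 92.14% yield, actual mass of H2O = 74.6184 × 0.9214 = 68.7534 g.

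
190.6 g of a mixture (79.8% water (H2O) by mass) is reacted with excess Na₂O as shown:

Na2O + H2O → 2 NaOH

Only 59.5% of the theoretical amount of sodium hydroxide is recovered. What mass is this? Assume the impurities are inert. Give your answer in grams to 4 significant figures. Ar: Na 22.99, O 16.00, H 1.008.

401.8 g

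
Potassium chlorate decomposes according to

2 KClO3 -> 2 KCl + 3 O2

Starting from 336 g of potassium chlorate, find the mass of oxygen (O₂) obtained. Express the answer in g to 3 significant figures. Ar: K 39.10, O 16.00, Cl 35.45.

M(KClO3) = 39.10 + 35.45 + 3(16.00) = 122.55 g/mol.
M(O2) = 2(16.00) = 32.00 g/mol.
n(KClO3) = 336.0 g / 122.55 g/mol = 2.742 mol.
From the equation the KClO3:O2 mole ratio is 2:3, so n(O2) = 2.742 × 3/2 = 4.113 mol.
Mass of O2 = 4.113 mol × 32.00 g/mol = 131.6 g.

132 g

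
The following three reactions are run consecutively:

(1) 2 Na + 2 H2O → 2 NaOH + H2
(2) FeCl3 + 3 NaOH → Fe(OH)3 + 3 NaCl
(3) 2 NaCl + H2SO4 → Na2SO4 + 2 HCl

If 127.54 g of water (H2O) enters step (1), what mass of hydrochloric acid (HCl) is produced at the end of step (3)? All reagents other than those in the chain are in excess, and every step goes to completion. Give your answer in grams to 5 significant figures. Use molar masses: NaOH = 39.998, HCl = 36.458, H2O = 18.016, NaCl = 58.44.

258.10 g

n(H2O) = 127.54 / 18.016 = 7.07926 mol.
Reaction (1): H2O→NaOH ratio 2:2 ⇒ n(NaOH) = 7.07926 mol.
Reaction (2): NaOH→NaCl ratio 3:3 ⇒ n(NaCl) = 7.07926 mol.
Reaction (3): NaCl→HCl ratio 2:2 ⇒ n(HCl) = 7.07926 mol.
Mass of HCl = 7.07926 × 36.458 = 258.096 g.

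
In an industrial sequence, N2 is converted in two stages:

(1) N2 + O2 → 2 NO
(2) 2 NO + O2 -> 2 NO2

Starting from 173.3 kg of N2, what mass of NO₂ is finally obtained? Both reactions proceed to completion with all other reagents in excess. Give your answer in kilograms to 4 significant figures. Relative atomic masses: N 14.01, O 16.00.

569.1 kg

M(N2) = 2(14.01) = 28.02 g/mol.
M(NO2) = 14.01 + 2(16.00) = 46.01 g/mol.
173.3 kg = 173300 g.
n(N2) = 173300 / 28.02 = 6184.9 mol.
Step 1 gives a 1:2 ratio of N2 to NO, so n(NO) = 12370 mol.
In step 2 the NO:NO2 ratio is 2:2, so n(NO2) = 12370 mol.
Mass of NO2 = 12370 × 46.01 = 569130 g = 569.1 kg.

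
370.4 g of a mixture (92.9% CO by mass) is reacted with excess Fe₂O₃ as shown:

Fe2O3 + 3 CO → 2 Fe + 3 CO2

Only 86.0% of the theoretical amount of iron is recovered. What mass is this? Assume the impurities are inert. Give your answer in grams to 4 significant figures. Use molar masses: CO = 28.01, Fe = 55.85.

Pure CO available = 370.4 g × 0.929 = 344.10 g.
n(CO) = 344.10 g / 28.01 g/mol = 12.285 mol.
From the equation the CO:Fe mole ratio is 3:2, so n(Fe) = 12.285 × 2/3 = 8.1900 mol.
Mass of Fe = 8.1900 mol × 55.85 g/mol = 457.41 g.
Actual mass collected = 457.41 g × 0.860 = 393.37 g.

393.4 g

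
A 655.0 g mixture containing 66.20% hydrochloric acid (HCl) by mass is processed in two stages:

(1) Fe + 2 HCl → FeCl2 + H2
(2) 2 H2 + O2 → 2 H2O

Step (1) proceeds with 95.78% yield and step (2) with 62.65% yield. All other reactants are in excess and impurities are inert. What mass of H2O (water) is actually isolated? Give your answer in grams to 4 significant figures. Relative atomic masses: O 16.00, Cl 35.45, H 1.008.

Pure HCl = 655.0 × 0.6620 = 433.61 g.
M(HCl) = 1.008 + 35.45 = 36.458 g/mol.
M(H2O) = 2(1.008) + 16.00 = 18.016 g/mol.
n(HCl) = 433.61 / 36.458 = 11.893 mol.
Step 1 (HCl:H2 = 2:1): theoretical n(H2) = 5.9467 mol; at 95.78% yield, n(H2) = 5.6958 mol.
Step 2 (H2:H2O = 2:2): theoretical n(H2O) = 5.6958 mol, so theoretical mass = 5.6958 × 18.016 = 102.61 g.
At 62.65% yield, actual mass of H2O = 102.61 × 0.6265 = 64.288 g.

64.29 g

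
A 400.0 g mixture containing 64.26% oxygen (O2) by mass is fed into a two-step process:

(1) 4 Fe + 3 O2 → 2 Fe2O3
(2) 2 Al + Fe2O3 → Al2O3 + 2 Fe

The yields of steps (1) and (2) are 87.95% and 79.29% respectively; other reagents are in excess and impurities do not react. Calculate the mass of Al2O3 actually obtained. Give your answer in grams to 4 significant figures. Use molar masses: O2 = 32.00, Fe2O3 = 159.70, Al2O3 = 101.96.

Pure O2 = 400.0 × 0.6426 = 257.04 g.
n(O2) = 257.04 / 32.00 = 8.0325 mol.
Step 1 (O2:Fe2O3 = 3:2): theoretical n(Fe2O3) = 5.3550 mol; at 87.95% yield, n(Fe2O3) = 4.7097 mol.
Step 2 (Fe2O3:Al2O3 = 1:1): theoretical n(Al2O3) = 4.7097 mol, so theoretical mass = 4.7097 × 101.96 = 480.20 g.
At 79.29% yield, actual mass of Al2O3 = 480.20 × 0.7929 = 380.75 g.

380.8 g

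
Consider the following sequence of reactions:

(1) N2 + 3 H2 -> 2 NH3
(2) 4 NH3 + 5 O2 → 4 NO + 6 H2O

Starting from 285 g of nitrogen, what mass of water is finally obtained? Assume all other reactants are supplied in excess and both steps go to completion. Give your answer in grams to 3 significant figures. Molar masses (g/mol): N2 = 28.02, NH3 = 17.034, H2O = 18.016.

550 g

n(N2) = 285.0 / 28.02 = 10.17 mol.
Step 1 gives a 1:2 ratio of N2 to NH3, so n(NH3) = 20.34 mol.
In step 2 the NH3:H2O ratio is 4:6, so n(H2O) = 30.51 mol.
Mass of H2O = 30.51 × 18.016 = 549.7 g.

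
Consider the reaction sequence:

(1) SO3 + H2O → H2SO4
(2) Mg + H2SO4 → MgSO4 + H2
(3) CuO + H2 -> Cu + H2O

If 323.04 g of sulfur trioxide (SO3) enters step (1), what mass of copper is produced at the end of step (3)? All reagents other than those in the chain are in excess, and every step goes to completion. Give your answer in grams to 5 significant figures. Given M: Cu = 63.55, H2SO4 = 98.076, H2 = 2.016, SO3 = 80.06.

n(SO3) = 323.04 / 80.06 = 4.03497 mol.
Reaction (1): SO3→H2SO4 ratio 1:1 ⇒ n(H2SO4) = 4.03497 mol.
Reaction (2): H2SO4→H2 ratio 1:1 ⇒ n(H2) = 4.03497 mol.
Reaction (3): H2→Cu ratio 1:1 ⇒ n(Cu) = 4.03497 mol.
Mass of Cu = 4.03497 × 63.55 = 256.423 g.

256.42 g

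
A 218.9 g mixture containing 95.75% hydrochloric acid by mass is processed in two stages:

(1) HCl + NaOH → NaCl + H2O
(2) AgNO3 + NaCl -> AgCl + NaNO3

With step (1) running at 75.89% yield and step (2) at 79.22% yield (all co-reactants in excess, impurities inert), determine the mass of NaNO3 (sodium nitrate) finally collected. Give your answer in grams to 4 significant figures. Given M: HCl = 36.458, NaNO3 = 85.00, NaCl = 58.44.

Pure HCl = 218.9 × 0.9575 = 209.60 g.
n(HCl) = 209.60 / 36.458 = 5.7490 mol.
Step 1 (HCl:NaCl = 1:1): theoretical n(NaCl) = 5.7490 mol; at 75.89% yield, n(NaCl) = 4.3629 mol.
Step 2 (NaCl:NaNO3 = 1:1): theoretical n(NaNO3) = 4.3629 mol, so theoretical mass = 4.3629 × 85.00 = 370.85 g.
At 79.22% yield, actual mass of NaNO3 = 370.85 × 0.7922 = 293.79 g.

293.8 g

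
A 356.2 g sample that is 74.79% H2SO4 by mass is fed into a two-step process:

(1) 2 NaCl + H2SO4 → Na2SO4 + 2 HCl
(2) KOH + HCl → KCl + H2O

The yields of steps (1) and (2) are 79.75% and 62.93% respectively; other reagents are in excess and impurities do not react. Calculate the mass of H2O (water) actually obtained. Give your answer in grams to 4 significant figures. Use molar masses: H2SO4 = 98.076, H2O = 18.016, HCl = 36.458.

49.12 g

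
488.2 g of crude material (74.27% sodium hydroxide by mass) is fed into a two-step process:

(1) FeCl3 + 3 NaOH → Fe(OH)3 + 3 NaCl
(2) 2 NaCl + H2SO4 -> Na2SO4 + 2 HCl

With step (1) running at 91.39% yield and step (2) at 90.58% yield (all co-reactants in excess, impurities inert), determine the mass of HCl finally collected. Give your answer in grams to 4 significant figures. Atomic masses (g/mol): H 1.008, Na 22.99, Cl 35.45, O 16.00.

Pure NaOH = 488.2 × 0.7427 = 362.59 g.
M(NaOH) = 22.99 + 16.00 + 1.008 = 39.998 g/mol.
M(HCl) = 1.008 + 35.45 = 36.458 g/mol.
n(NaOH) = 362.59 / 39.998 = 9.0651 mol.
Step 1 (NaOH:NaCl = 3:3): theoretical n(NaCl) = 9.0651 mol; at 91.39% yield, n(NaCl) = 8.2846 mol.
Step 2 (NaCl:HCl = 2:2): theoretical n(HCl) = 8.2846 mol, so theoretical mass = 8.2846 × 36.458 = 302.04 g.
At 90.58% yield, actual mass of HCl = 302.04 × 0.9058 = 273.59 g.

273.6 g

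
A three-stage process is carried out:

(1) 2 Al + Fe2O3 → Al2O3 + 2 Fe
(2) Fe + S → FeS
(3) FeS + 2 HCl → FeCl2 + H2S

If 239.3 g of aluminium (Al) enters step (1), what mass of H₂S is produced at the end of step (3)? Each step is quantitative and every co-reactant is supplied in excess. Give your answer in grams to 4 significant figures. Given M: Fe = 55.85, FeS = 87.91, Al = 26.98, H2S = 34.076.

n(Al) = 239.3 / 26.98 = 8.8695 mol.
Reaction (1): Al→Fe ratio 2:2 ⇒ n(Fe) = 8.8695 mol.
Reaction (2): Fe→FeS ratio 1:1 ⇒ n(FeS) = 8.8695 mol.
Reaction (3): FeS→H2S ratio 1:1 ⇒ n(H2S) = 8.8695 mol.
Mass of H2S = 8.8695 × 34.076 = 302.24 g.

302.2 g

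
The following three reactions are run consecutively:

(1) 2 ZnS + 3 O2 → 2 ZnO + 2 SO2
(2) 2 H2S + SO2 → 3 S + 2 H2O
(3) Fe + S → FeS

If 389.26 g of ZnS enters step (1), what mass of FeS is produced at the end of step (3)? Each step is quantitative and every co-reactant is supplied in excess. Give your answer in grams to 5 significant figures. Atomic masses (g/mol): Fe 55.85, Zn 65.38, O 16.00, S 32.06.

M(ZnS) = 65.38 + 32.06 = 97.44 g/mol.
M(FeS) = 55.85 + 32.06 = 87.91 g/mol.
n(ZnS) = 389.26 / 97.44 = 3.99487 mol.
Reaction (1): ZnS→SO2 ratio 2:2 ⇒ n(SO2) = 3.99487 mol.
Reaction (2): SO2→S ratio 1:3 ⇒ n(S) = 11.9846 mol.
Reaction (3): S→FeS ratio 1:1 ⇒ n(FeS) = 11.9846 mol.
Mass of FeS = 11.9846 × 87.91 = 1053.57 g.

1053.6 g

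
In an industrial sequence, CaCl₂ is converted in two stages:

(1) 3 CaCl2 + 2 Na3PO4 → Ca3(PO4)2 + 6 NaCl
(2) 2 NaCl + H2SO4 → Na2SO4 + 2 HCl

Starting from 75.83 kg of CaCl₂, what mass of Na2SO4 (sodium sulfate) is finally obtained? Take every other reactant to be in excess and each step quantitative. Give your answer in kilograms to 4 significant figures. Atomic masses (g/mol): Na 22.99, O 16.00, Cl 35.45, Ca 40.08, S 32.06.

M(CaCl2) = 40.08 + 2(35.45) = 110.98 g/mol.
M(Na2SO4) = 2(22.99) + 32.06 + 4(16.00) = 142.04 g/mol.
75.83 kg = 75830 g.
n(CaCl2) = 75830 / 110.98 = 683.28 mol.
Step 1 gives a 3:6 ratio of CaCl2 to NaCl, so n(NaCl) = 1366.6 mol.
In step 2 the NaCl:Na2SO4 ratio is 2:1, so n(Na2SO4) = 683.28 mol.
Mass of Na2SO4 = 683.28 × 142.04 = 97053 g = 97.05 kg.

97.05 kg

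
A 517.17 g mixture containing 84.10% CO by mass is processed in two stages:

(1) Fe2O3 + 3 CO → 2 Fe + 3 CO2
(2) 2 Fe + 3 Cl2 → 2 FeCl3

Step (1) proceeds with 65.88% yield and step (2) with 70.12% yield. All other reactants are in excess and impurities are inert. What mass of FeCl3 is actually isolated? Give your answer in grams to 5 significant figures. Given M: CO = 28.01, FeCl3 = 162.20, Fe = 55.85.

775.66 g

Pure CO = 517.17 × 0.8410 = 434.940 g.
n(CO) = 434.940 / 28.01 = 15.5280 mol.
Step 1 (CO:Fe = 3:2): theoretical n(Fe) = 10.3520 mol; at 65.88% yield, n(Fe) = 6.81991 mol.
Step 2 (Fe:FeCl3 = 2:2): theoretical n(FeCl3) = 6.81991 mol, so theoretical mass = 6.81991 × 162.20 = 1106.19 g.
At 70.12% yield, actual mass of FeCl3 = 1106.19 × 0.7012 = 775.660 g.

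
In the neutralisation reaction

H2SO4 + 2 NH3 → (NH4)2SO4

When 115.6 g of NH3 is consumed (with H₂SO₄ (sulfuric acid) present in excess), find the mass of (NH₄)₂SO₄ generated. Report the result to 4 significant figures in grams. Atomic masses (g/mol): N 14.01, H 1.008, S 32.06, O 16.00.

M(NH3) = 14.01 + 3(1.008) = 17.034 g/mol.
M((NH4)2SO4) = 2(14.01) + 8(1.008) + 32.06 + 4(16.00) = 132.144 g/mol.
n(NH3) = 115.60 g / 17.034 g/mol = 6.7864 mol.
From the equation the NH3:(NH4)2SO4 mole ratio is 2:1, so n((NH4)2SO4) = 6.7864 × 1/2 = 3.3932 mol.
Mass of (NH4)2SO4 = 3.3932 mol × 132.144 g/mol = 448.39 g.

448.4 g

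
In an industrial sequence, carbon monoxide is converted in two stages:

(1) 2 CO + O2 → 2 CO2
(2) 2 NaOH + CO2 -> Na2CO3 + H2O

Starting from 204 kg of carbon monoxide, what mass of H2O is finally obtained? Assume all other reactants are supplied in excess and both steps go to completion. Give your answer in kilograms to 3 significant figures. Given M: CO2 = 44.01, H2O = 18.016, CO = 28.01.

131 kg

204 kg = 204000 g.
n(CO) = 204000 / 28.01 = 7283 mol.
Step 1 gives a 2:2 ratio of CO to CO2, so n(CO2) = 7283 mol.
In step 2 the CO2:H2O ratio is 1:1, so n(H2O) = 7283 mol.
Mass of H2O = 7283 × 18.016 = 131200 g = 131 kg.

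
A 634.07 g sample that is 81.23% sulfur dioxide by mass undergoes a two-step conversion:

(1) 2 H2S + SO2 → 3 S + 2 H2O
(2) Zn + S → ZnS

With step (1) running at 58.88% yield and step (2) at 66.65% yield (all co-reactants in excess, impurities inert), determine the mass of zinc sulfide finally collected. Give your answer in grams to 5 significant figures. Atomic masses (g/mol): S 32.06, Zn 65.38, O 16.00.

922.34 g

Pure SO2 = 634.07 × 0.8123 = 515.055 g.
M(SO2) = 32.06 + 2(16.00) = 64.06 g/mol.
M(ZnS) = 65.38 + 32.06 = 97.44 g/mol.
n(SO2) = 515.055 / 64.06 = 8.04020 mol.
Step 1 (SO2:S = 1:3): theoretical n(S) = 24.1206 mol; at 58.88% yield, n(S) = 14.2022 mol.
Step 2 (S:ZnS = 1:1): theoretical n(ZnS) = 14.2022 mol, so theoretical mass = 14.2022 × 97.44 = 1383.86 g.
At 66.65% yield, actual mass of ZnS = 1383.86 × 0.6665 = 922.345 g.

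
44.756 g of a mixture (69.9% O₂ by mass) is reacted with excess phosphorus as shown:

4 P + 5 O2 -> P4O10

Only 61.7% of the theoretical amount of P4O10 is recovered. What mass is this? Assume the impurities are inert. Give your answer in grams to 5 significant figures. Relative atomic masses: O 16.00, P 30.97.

34.247 g

Pure O2 available = 44.756 g × 0.699 = 31.2844 g.
M(O2) = 2(16.00) = 32.00 g/mol.
M(P4O10) = 4(30.97) + 10(16.00) = 283.88 g/mol.
n(O2) = 31.2844 g / 32.00 g/mol = 0.977639 mol.
From the equation the O2:P4O10 mole ratio is 5:1, so n(P4O10) = 0.977639 × 1/5 = 0.195528 mol.
Mass of P4O10 = 0.195528 mol × 283.88 g/mol = 55.5064 g.
Actual mass collected = 55.5064 g × 0.617 = 34.2475 g.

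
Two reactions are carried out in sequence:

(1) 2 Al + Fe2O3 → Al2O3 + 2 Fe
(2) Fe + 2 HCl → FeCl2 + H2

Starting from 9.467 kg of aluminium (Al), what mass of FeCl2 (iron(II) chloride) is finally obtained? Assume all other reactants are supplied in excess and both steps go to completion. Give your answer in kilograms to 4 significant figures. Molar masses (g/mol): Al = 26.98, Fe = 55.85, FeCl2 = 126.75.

9.467 kg = 9467.0 g.
n(Al) = 9467.0 / 26.98 = 350.89 mol.
Step 1 gives a 2:2 ratio of Al to Fe, so n(Fe) = 350.89 mol.
In step 2 the Fe:FeCl2 ratio is 1:1, so n(FeCl2) = 350.89 mol.
Mass of FeCl2 = 350.89 × 126.75 = 44475 g = 44.48 kg.

44.48 kg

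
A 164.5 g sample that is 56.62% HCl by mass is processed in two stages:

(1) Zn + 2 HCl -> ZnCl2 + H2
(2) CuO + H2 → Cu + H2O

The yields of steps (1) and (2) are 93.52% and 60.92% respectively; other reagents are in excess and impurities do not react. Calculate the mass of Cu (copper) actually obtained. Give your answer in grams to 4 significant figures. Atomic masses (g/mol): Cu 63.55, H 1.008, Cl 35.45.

46.25 g

Pure HCl = 164.5 × 0.5662 = 93.140 g.
M(HCl) = 1.008 + 35.45 = 36.458 g/mol.
M(Cu) = 63.55 g/mol.
n(HCl) = 93.140 / 36.458 = 2.5547 mol.
Step 1 (HCl:H2 = 2:1): theoretical n(H2) = 1.2774 mol; at 93.52% yield, n(H2) = 1.1946 mol.
Step 2 (H2:Cu = 1:1): theoretical n(Cu) = 1.1946 mol, so theoretical mass = 1.1946 × 63.55 = 75.916 g.
At 60.92% yield, actual mass of Cu = 75.916 × 0.6092 = 46.248 g.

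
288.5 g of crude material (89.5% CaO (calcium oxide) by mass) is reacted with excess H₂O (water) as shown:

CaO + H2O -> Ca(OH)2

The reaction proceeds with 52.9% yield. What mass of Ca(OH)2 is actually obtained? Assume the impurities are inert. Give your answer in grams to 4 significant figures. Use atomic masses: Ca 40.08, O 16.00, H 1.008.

180.5 g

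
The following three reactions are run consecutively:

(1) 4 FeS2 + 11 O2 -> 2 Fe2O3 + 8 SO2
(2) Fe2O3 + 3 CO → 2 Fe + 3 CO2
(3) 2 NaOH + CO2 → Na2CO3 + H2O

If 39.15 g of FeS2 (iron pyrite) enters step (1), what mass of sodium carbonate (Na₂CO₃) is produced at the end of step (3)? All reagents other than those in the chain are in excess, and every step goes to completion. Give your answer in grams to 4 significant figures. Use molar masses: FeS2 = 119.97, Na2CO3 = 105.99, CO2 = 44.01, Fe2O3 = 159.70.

51.88 g

n(FeS2) = 39.15 / 119.97 = 0.32633 mol.
Reaction (1): FeS2→Fe2O3 ratio 4:2 ⇒ n(Fe2O3) = 0.16317 mol.
Reaction (2): Fe2O3→CO2 ratio 1:3 ⇒ n(CO2) = 0.48950 mol.
Reaction (3): CO2→Na2CO3 ratio 1:1 ⇒ n(Na2CO3) = 0.48950 mol.
Mass of Na2CO3 = 0.48950 × 105.99 = 51.882 g.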